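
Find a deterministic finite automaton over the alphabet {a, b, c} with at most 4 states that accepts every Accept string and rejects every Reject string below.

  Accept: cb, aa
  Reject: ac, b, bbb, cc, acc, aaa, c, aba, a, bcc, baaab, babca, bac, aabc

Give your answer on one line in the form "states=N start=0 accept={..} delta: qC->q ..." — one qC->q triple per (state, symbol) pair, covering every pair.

Grow the machine one transition at a time. Run the examples from 0; the earliest place one falls off (shortest prefix, ties alphabetical) gets sent to the lowest-numbered state that keeps every Accept/Reject pair distinguishable — a pair clashes when both reach the same state with identical unread suffix — and to a fresh state only if none does.
a: 0a undefined. 0a->0: no, aa/aaa meet in 0. Open state 1: 0a->1.
b: 0b undefined. 0b->0: ok.
c: 0c undefined. 0c->0: no, cb/b meet in 0. 0c->1: ok.
aa: 1a undefined. 1a->0: no, cb/baaab meet in 1 with "b" left. 1a->1: no, cb/baaab meet in 1 with "b" left. Open state 2: 1a->2.
ab: 1b undefined. 1b->0: no, cb/b meet in 0. 1b->1: no, cb/c meet in 1. 1b->2: ok.
ac: 1c undefined. 1c->0: ok.
aaa: 2a undefined. 2a->0: ok.
aab: 2b undefined. 2b->0: ok.
babc: 2c undefined. 2c->0: ok.
All examples now run through 3 states with every (state, symbol) defined. Accept strings end in {2}, Reject strings end in {0,1}; accept={2}.

states=3 start=0 accept={2} delta: 0a->1 0b->0 0c->1 1a->2 1b->2 1c->0 2a->0 2b->0 2c->0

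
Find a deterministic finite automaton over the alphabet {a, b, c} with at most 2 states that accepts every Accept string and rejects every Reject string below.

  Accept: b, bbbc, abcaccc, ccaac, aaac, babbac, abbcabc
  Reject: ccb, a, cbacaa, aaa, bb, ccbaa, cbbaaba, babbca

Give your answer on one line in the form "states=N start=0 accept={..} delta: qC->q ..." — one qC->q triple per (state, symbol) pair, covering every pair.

states=2 start=0 accept={1} delta: 0a->0 0b->1 0c->1 1a->0 1b->0 1c->1

State merging on the prefix tree: take the shortest (then alphabetical) example prefix whose next move is undefined and point that move at state 0, else 1, else 2, ...; a target is out if some Accept/Reject pair would then sit in one state with the same input left (inseparable). If every existing state is out, open a new one.
a: 0a undefined. 0a->0: ok.
b: 0b undefined. 0b->0: no, b/a meet in 0. Open state 1: 0b->1.
c: 0c undefined. 0c->0: no, b/ccb meet in 1. 0c->1: ok.
ba: 1a undefined. 1a->0: ok.
bb: 1b undefined. 1b->0: ok.
cc: 1c undefined. 1c->0: no, b/ccb meet in 1. 1c->1: ok.
All examples now run through 2 states with every (state, symbol) defined. Accept strings end in {1}, Reject strings end in {0}; accept={1}.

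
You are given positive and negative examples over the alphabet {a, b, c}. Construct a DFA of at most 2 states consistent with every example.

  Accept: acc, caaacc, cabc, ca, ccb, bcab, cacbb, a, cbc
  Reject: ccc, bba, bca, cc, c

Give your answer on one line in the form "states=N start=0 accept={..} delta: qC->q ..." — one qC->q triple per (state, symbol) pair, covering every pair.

Grow the machine one transition at a time. Run the examples from 0; the earliest place one falls off (shortest prefix, ties alphabetical) gets sent to the lowest-numbered state that keeps every Accept/Reject pair distinguishable — a pair clashes when both reach the same state with identical unread suffix — and to a fresh state only if none does.
a: 0a undefined. 0a->0: no, acc/cc meet in 0 with "cc" left. Open state 1: 0a->1.
b: 0b undefined. 0b->0: no, ca/bca meet in 0 with "ca" left. 0b->1: ok.
c: 0c undefined. 0c->0: ok.
ac: 1c undefined. 1c->0: no, acc/ccc meet in 0. 1c->1: ok.
bb: 1b undefined. 1b->0: no, acc/bba meet in 1. 1b->1: ok.
bba: 1a undefined. 1a->0: ok.
All examples now run through 2 states with every (state, symbol) defined. Accept strings end in {1}, Reject strings end in {0}; accept={1}.

states=2 start=0 accept={1} delta: 0a->1 0b->1 0c->0 1a->0 1b->1 1c->1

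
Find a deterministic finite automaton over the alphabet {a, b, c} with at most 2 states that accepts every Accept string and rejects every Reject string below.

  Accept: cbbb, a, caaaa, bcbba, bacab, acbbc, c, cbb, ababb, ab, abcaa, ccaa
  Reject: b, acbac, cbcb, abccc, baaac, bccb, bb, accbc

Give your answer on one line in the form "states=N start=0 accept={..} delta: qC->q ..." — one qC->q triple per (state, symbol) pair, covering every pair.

states=2 start=0 accept={1} delta: 0a->1 0b->0 0c->1 1a->1 1b->1 1c->0

Fold the examples into a partial DFA from state 0: repeatedly fix the first undefined (state, symbol) met by the shortest-then-alphabetical prefix, trying targets in increasing order and rejecting any under which an Accept and a Reject string meet in one state with the same remainder; add a state when all current targets are rejected. Accepting states are where Accept strings end.
a: 0a undefined. 0a->0: no, ab/b meet in 0 with "b" left. Open state 1: 0a->1.
b: 0b undefined. 0b->0: ok.
c: 0c undefined. 0c->0: no, cbbb/b meet in 0. 0c->1: ok.
ab: 1b undefined. 1b->0: no, cbbb/b meet in 0. 1b->1: ok.
ac: 1c undefined. 1c->0: ok.
ca: 1a undefined. 1a->0: no, bcbba/b meet in 0. 1a->1: ok.
All examples now run through 2 states with every (state, symbol) defined. Accept strings end in {1}, Reject strings end in {0}; accept={1}.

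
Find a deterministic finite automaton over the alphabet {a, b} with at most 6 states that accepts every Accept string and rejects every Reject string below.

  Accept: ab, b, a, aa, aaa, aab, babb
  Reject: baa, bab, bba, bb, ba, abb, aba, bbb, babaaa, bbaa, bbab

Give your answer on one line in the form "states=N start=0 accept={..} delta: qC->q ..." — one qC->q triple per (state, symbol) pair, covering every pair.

states=4 start=0 accept={0,1} delta: 0a->0 0b->1 1a->2 1b->2 2a->2 2b->3 3a->1 3b->0

State merging on the prefix tree: take the shortest (then alphabetical) example prefix whose next move is undefined and point that move at state 0, else 1, else 2, ...; a target is out if some Accept/Reject pair would then sit in one state with the same input left (inseparable). If every existing state is out, open a new one.
a: 0a undefined. 0a->0: ok.
b: 0b undefined. 0b->0: no, ab/baa meet in 0. Open state 1: 0b->1.
ba: 1a undefined. 1a->0: no, ab/bab meet in 1. 1a->1: no, ab/baa meet in 1. Open state 2: 1a->2.
bb: 1b undefined. 1b->0: no, ab/bbb meet in 1. 1b->1: no, ab/bb meet in 1. 1b->2: ok.
baa: 2a undefined. 2a->0: no, ab/bbab meet in 1. 2a->1: no, ab/baa meet in 1. 2a->2: ok.
bab: 2b undefined. 2b->0: no, a/bab meet in 0. 2b->1: no, ab/bab meet in 1. 2b->2: no, babb/baa meet in 2. Open state 3: 2b->3.
baba: 3a undefined. 3a->0: no, a/babaaa meet in 0. 3a->1: ok.
babb: 3b undefined. 3b->0: ok.
All examples now run through 4 states with every (state, symbol) defined. Accept strings end in {0,1}, Reject strings end in {2,3}; accept={0,1}.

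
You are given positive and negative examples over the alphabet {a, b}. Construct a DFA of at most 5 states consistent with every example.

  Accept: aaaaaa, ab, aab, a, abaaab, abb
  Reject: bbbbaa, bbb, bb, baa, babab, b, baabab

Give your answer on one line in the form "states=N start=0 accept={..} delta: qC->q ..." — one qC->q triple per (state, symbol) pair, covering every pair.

states=5 start=0 accept={1,3} delta: 0a->1 0b->0 1a->2 1b->3 2a->3 2b->3 3a->4 3b->1 4a->0 4b->0

Grow the machine one transition at a time. Run the examples from 0; the earliest place one falls off (shortest prefix, ties alphabetical) gets sent to the lowest-numbered state that keeps every Accept/Reject pair distinguishable — a pair clashes when both reach the same state with identical unread suffix — and to a fresh state only if none does.
a: 0a undefined. 0a->0: no, ab/b meet in 0 with "b" left. Open state 1: 0a->1.
b: 0b undefined. 0b->0: ok.
aa: 1a undefined. 1a->0: no, aaaaaa/bbbbaa meet in 0. 1a->1: no, aaaaaa/bbbbaa meet in 1. Open state 2: 1a->2.
ab: 1b undefined. 1b->0: no, ab/bbb meet in 0. 1b->1: no, aab/babab meet in 2 with "b" left. 1b->2: no, ab/bbbbaa meet in 2. Open state 3: 1b->3.
aaa: 2a undefined. 2a->0: no, aaaaaa/bbb meet in 0. 2a->1: no, aaaaaa/bbbbaa meet in 2. 2a->2: no, aaaaaa/bbbbaa meet in 2. 2a->3: ok.
aab: 2b undefined. 2b->0: no, ab/baabab meet in 3. 2b->1: no, aab/baabab meet in 1. 2b->2: no, aab/bbbbaa meet in 2. 2b->3: ok.
aba: 3a undefined. 3a->0: no, aaaaaa/bbbbaa meet in 2. 3a->1: no, aaaaaa/babab meet in 3. 3a->2: no, aaaaaa/bbbbaa meet in 2. 3a->3: no, abaaab/babab meet in 3 with "b" left. Open state 4: 3a->4.
abb: 3b undefined. 3b->0: no, abb/bbb meet in 0. 3b->1: ok.
abaa: 4a undefined. 4a->0: ok.
babab: 4b undefined. 4b->0: ok.
All examples now run through 5 states with every (state, symbol) defined. Accept strings end in {1,3}, Reject strings end in {0,2}; accept={1,3}.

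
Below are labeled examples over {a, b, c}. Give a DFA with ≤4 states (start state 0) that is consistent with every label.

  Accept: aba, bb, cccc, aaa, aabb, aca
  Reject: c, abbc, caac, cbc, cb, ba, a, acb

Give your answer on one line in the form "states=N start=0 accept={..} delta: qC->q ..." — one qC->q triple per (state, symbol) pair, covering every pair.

Fold the examples into a partial DFA from state 0: repeatedly fix the first undefined (state, symbol) met by the shortest-then-alphabetical prefix, trying targets in increasing order and rejecting any under which an Accept and a Reject string meet in one state with the same remainder; add a state when all current targets are rejected. Accepting states are where Accept strings end.
a: 0a undefined. 0a->0: no, aba/ba meet in 0 with "ba" left. Open state 1: 0a->1.
b: 0b undefined. 0b->0: ok.
c: 0c undefined. 0c->0: no, bb/c meet in 0. 0c->1: ok.
aa: 1a undefined. 1a->0: no, aaa/c meet in 1. 1a->1: no, aaa/c meet in 1. Open state 2: 1a->2.
ab: 1b undefined. 1b->0: no, aba/c meet in 1. 1b->1: ok.
ac: 1c undefined. 1c->0: no, bb/abbc meet in 0. 1c->1: no, cccc/c meet in 1. 1c->2: no, aba/abbc meet in 2. Open state 3: 1c->3.
aaa: 2a undefined. 2a->0: ok.
aab: 2b undefined. 2b->0: ok.
aca: 3a undefined. 3a->0: ok.
acb: 3b undefined. 3b->0: no, bb/acb meet in 0. 3b->1: ok.
ccc: 3c undefined. 3c->0: no, cccc/c meet in 1. 3c->1: no, cccc/abbc meet in 3. 3c->2: ok.
cccc: 2c undefined. 2c->0: ok.
All examples now run through 4 states with every (state, symbol) defined. Accept strings end in {0,2}, Reject strings end in {1,3}; accept={0,2}.

states=4 start=0 accept={0,2} delta: 0a->1 0b->0 0c->1 1a->2 1b->1 1c->3 2a->0 2b->0 2c->0 3a->0 3b->1 3c->2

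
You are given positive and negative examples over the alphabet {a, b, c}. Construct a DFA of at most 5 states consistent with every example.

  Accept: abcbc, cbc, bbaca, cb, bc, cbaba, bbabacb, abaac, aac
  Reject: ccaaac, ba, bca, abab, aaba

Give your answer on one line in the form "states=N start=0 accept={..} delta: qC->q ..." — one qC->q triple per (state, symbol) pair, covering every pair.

State merging on the prefix tree: take the shortest (then alphabetical) example prefix whose next move is undefined and point that move at state 0, else 1, else 2, ...; a target is out if some Accept/Reject pair would then sit in one state with the same input left (inseparable). If every existing state is out, open a new one.
a: 0a undefined. 0a->0: ok.
b: 0b undefined. 0b->0: no, bbaca/bca meet in 0 with "ca" left. Open state 1: 0b->1.
c: 0c undefined. 0c->0: no, aac/ccaaac meet in 0. 0c->1: ok.
ba: 1a undefined. 1a->0: no, abaac/abab meet in 1. 1a->1: no, cb/abab meet in 1 with "b" left. Open state 2: 1a->2.
bb: 1b undefined. 1b->0: no, bbaca/ba meet in 2. 1b->1: ok.
bc: 1c undefined. 1c->0: no, abcbc/bca meet in 0. 1c->1: ok.
abaa: 2a undefined. 2a->0: no, abcbc/ccaaac meet in 1. 2a->1: ok.
abab: 2b undefined. 2b->0: no, cbaba/abab meet in 0. 2b->1: no, abcbc/abab meet in 1. 2b->2: ok.
bbac: 2c undefined. 2c->0: no, bbaca/ccaaac meet in 0. 2c->1: no, abcbc/ccaaac meet in 1. 2c->2: ok.
All examples now run through 3 states with every (state, symbol) defined. Accept strings end in {1}, Reject strings end in {2}; accept={1}.

states=3 start=0 accept={1} delta: 0a->0 0b->1 0c->1 1a->2 1b->1 1c->1 2a->1 2b->2 2c->2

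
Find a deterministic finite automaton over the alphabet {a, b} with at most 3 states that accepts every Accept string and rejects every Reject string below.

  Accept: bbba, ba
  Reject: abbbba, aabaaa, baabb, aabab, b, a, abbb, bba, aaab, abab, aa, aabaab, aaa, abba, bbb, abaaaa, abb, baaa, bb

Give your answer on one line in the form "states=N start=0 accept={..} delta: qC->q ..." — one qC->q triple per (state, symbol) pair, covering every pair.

states=3 start=0 accept={2} delta: 0a->0 0b->1 1a->2 1b->0 2a->0 2b->0

Fold the examples into a partial DFA from state 0: repeatedly fix the first undefined (state, symbol) met by the shortest-then-alphabetical prefix, trying targets in increasing order and rejecting any under which an Accept and a Reject string meet in one state with the same remainder; add a state when all current targets are rejected. Accepting states are where Accept strings end.
a: 0a undefined. 0a->0: ok.
b: 0b undefined. 0b->0: no, bbba/abbbba meet in 0. Open state 1: 0b->1.
ba: 1a undefined. 1a->0: no, ba/aabaaa meet in 0. 1a->1: no, ba/aabaaa meet in 1. Open state 2: 1a->2.
bb: 1b undefined. 1b->0: ok.
baa: 2a undefined. 2a->0: ok.
abab: 2b undefined. 2b->0: ok.
All examples now run through 3 states with every (state, symbol) defined. Accept strings end in {2}, Reject strings end in {0,1}; accept={2}.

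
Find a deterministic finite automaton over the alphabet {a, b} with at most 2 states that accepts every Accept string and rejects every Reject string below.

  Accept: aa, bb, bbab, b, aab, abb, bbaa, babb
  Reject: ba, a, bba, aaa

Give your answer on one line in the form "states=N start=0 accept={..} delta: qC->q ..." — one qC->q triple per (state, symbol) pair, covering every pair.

State merging on the prefix tree: take the shortest (then alphabetical) example prefix whose next move is undefined and point that move at state 0, else 1, else 2, ...; a target is out if some Accept/Reject pair would then sit in one state with the same input left (inseparable). If every existing state is out, open a new one.
a: 0a undefined. 0a->0: no, aa/a meet in 0. Open state 1: 0a->1.
b: 0b undefined. 0b->0: ok.
aa: 1a undefined. 1a->0: ok.
ab: 1b undefined. 1b->0: ok.
All examples now run through 2 states with every (state, symbol) defined. Accept strings end in {0}, Reject strings end in {1}; accept={0}.

states=2 start=0 accept={0} delta: 0a->1 0b->0 1a->0 1b->0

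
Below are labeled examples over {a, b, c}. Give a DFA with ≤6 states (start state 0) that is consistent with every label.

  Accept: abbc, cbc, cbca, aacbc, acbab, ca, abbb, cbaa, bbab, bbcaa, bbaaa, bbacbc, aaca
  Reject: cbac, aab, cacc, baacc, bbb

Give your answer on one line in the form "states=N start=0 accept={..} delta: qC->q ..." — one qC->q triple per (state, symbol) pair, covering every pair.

states=4 start=0 accept={1,2} delta: 0a->1 0b->0 0c->1 1a->2 1b->1 1c->2 2a->1 2b->0 2c->3 3a->1 3b->0 3c->0

State merging on the prefix tree: take the shortest (then alphabetical) example prefix whose next move is undefined and point that move at state 0, else 1, else 2, ...; a target is out if some Accept/Reject pair would then sit in one state with the same input left (inseparable). If every existing state is out, open a new one.
a: 0a undefined. 0a->0: no, abbb/bbb meet in 0 with "bbb" left. Open state 1: 0a->1.
b: 0b undefined. 0b->0: ok.
c: 0c undefined. 0c->0: no, cbc/bbb meet in 0. 0c->1: ok.
aa: 1a undefined. 1a->0: no, ca/aab meet in 0. 1a->1: no, bbab/aab meet in 1 with "b" left. Open state 2: 1a->2.
ab: 1b undefined. 1b->0: no, abbb/bbb meet in 0. 1b->1: ok.
ac: 1c undefined. 1c->0: no, abbc/bbb meet in 0. 1c->1: no, acbab/aab meet in 2 with "b" left. 1c->2: ok.
aab: 2b undefined. 2b->0: ok.
aac: 2c undefined. 2c->0: no, aacbc/cacc meet in 1. 2c->1: no, abbc/cacc meet in 2. 2c->2: no, abbc/cbac meet in 2. Open state 3: 2c->3.
aaca: 3a undefined. 3a->0: no, aaca/aab meet in 0. 3a->1: ok.
aacb: 3b undefined. 3b->0: ok.
cacc: 3c undefined. 3c->0: ok.
cbaa: 2a undefined. 2a->0: no, cbca/aab meet in 0. 2a->1: ok.
All examples now run through 4 states with every (state, symbol) defined. Accept strings end in {1,2}, Reject strings end in {0,3}; accept={1,2}.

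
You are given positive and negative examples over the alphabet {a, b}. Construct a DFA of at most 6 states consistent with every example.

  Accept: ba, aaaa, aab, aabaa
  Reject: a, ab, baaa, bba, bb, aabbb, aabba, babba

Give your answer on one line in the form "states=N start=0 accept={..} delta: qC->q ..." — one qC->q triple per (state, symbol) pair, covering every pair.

Grow the machine one transition at a time. Run the examples from 0; the earliest place one falls off (shortest prefix, ties alphabetical) gets sent to the lowest-numbered state that keeps every Accept/Reject pair distinguishable — a pair clashes when both reach the same state with identical unread suffix — and to a fresh state only if none does.
a: 0a undefined. 0a->0: no, aaaa/a meet in 0. Open state 1: 0a->1.
b: 0b undefined. 0b->0: no, ba/a meet in 1. 0b->1: no, aaaa/baaa meet in 1 with "aaa" left. Open state 2: 0b->2.
aa: 1a undefined. 1a->0: ok.
ab: 1b undefined. 1b->0: no, aaaa/ab meet in 0. 1b->1: ok.
ba: 2a undefined. 2a->0: no, ba/baaa meet in 0. 2a->1: no, ba/a meet in 1. 2a->2: no, ba/baaa meet in 2. Open state 3: 2a->3.
bb: 2b undefined. 2b->0: no, aaaa/bb meet in 0. 2b->1: no, aaaa/bba meet in 0. 2b->2: no, ba/bba meet in 3. 2b->3: no, ba/bb meet in 3. Open state 4: 2b->4.
baa: 3a undefined. 3a->0: ok.
bab: 3b undefined. 3b->0: no, ba/babba meet in 3. 3b->1: no, aaaa/babba meet in 0. 3b->2: ok.
bba: 4a undefined. 4a->0: no, aaaa/bba meet in 0. 4a->1: ok.
aabbb: 4b undefined. 4b->0: no, aaaa/aabbb meet in 0. 4b->1: ok.
All examples now run through 5 states with every (state, symbol) defined. Accept strings end in {0,2,3}, Reject strings end in {1,4}; accept={0,2,3}.

states=5 start=0 accept={0,2,3} delta: 0a->1 0b->2 1a->0 1b->1 2a->3 2b->4 3a->0 3b->2 4a->1 4b->1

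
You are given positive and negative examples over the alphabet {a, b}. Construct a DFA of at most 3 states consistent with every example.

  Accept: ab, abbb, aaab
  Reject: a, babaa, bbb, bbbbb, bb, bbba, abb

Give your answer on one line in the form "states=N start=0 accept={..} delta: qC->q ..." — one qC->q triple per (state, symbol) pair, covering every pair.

states=3 start=0 accept={2} delta: 0a->1 0b->0 1a->0 1b->2 2a->0 2b->1

State merging on the prefix tree: take the shortest (then alphabetical) example prefix whose next move is undefined and point that move at state 0, else 1, else 2, ...; a target is out if some Accept/Reject pair would then sit in one state with the same input left (inseparable). If every existing state is out, open a new one.
a: 0a undefined. 0a->0: no, abbb/bbb meet in 0 with "bbb" left. Open state 1: 0a->1.
b: 0b undefined. 0b->0: ok.
aa: 1a undefined. 1a->0: ok.
ab: 1b undefined. 1b->0: no, ab/babaa meet in 0. 1b->1: no, ab/a meet in 1. Open state 2: 1b->2.
abb: 2b undefined. 2b->0: no, abbb/bbb meet in 0. 2b->1: ok.
baba: 2a undefined. 2a->0: ok.
All examples now run through 3 states with every (state, symbol) defined. Accept strings end in {2}, Reject strings end in {0,1}; accept={2}.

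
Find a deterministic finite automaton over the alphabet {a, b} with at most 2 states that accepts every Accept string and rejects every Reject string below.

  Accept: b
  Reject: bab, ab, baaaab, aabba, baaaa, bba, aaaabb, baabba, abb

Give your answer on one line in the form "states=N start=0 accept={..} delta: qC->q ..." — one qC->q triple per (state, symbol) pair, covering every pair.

State merging on the prefix tree: take the shortest (then alphabetical) example prefix whose next move is undefined and point that move at state 0, else 1, else 2, ...; a target is out if some Accept/Reject pair would then sit in one state with the same input left (inseparable). If every existing state is out, open a new one.
a: 0a undefined. 0a->0: no, b/ab meet in 0 with "b" left. Open state 1: 0a->1.
b: 0b undefined. 0b->0: ok.
aa: 1a undefined. 1a->0: no, b/baaaab meet in 0. 1a->1: ok.
ab: 1b undefined. 1b->0: no, b/bab meet in 0. 1b->1: ok.
All examples now run through 2 states with every (state, symbol) defined. Accept strings end in {0}, Reject strings end in {1}; accept={0}.

states=2 start=0 accept={0} delta: 0a->1 0b->0 1a->1 1b->1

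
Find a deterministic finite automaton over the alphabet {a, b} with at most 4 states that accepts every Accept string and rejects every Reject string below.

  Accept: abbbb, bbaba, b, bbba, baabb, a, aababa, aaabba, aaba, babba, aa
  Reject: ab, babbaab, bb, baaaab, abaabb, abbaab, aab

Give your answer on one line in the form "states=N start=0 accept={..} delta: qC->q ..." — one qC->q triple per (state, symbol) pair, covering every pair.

states=4 start=0 accept={1,3} delta: 0a->1 0b->1 1a->1 1b->2 2a->3 2b->1 3a->0 3b->0

State merging on the prefix tree: take the shortest (then alphabetical) example prefix whose next move is undefined and point that move at state 0, else 1, else 2, ...; a target is out if some Accept/Reject pair would then sit in one state with the same input left (inseparable). If every existing state is out, open a new one.
a: 0a undefined. 0a->0: no, b/ab meet in 0 with "b" left. Open state 1: 0a->1.
b: 0b undefined. 0b->0: no, b/bb meet in 0. 0b->1: ok.
aa: 1a undefined. 1a->0: no, b/aab meet in 1. 1a->1: ok.
ab: 1b undefined. 1b->0: no, abbbb/abaabb meet in 1. 1b->1: no, abbbb/ab meet in 1. Open state 2: 1b->2.
aba: 2a undefined. 2a->0: no, baabb/abaabb meet in 2 with "b" left. 2a->1: no, baabb/abaabb meet in 2 with "b" left. 2a->2: no, aaba/ab meet in 2. Open state 3: 2a->3.
abb: 2b undefined. 2b->0: no, abbbb/ab meet in 2. 2b->1: ok.
abaa: 3a undefined. 3a->0: ok.
bbab: 3b undefined. 3b->0: ok.
All examples now run through 4 states with every (state, symbol) defined. Accept strings end in {1,3}, Reject strings end in {2}; accept={1,3}.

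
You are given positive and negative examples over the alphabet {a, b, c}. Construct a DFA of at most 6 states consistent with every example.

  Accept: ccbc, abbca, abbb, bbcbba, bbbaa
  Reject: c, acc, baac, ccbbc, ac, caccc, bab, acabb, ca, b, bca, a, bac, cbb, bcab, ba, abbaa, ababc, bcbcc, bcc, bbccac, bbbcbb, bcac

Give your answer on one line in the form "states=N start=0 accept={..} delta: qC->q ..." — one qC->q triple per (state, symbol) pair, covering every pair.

states=6 start=0 accept={4} delta: 0a->0 0b->1 0c->0 1a->2 1b->3 1c->4 2a->0 2b->0 2c->0 3a->4 3b->4 3c->3 4a->5 4b->3 4c->0 5a->4 5b->0 5c->0

Fold the examples into a partial DFA from state 0: repeatedly fix the first undefined (state, symbol) met by the shortest-then-alphabetical prefix, trying targets in increasing order and rejecting any under which an Accept and a Reject string meet in one state with the same remainder; add a state when all current targets are rejected. Accepting states are where Accept strings end.
a: 0a undefined. 0a->0: ok.
b: 0b undefined. 0b->0: no, abbca/ca meet in 0 with "ca" left. Open state 1: 0b->1.
c: 0c undefined. 0c->0: ok.
ba: 1a undefined. 1a->0: no, ccbc/ababc meet in 1 with "c" left. 1a->1: no, ccbc/baac meet in 1 with "c" left. Open state 2: 1a->2.
bb: 1b undefined. 1b->0: no, abbca/c meet in 0. 1b->1: no, ccbc/ccbbc meet in 1 with "c" left. 1b->2: no, abbb/bab meet in 2 with "b" left. Open state 3: 1b->3.
bc: 1c undefined. 1c->0: no, ccbc/c meet in 0. 1c->1: no, ccbc/b meet in 1. 1c->2: no, ccbc/ba meet in 2. 1c->3: no, ccbc/acabb meet in 3. Open state 4: 1c->4.
baa: 2a undefined. 2a->0: ok.
bab: 2b undefined. 2b->0: ok.
bac: 2c undefined. 2c->0: ok.
bbb: 3b undefined. 3b->0: no, abbb/c meet in 0. 3b->1: no, abbb/b meet in 1. 3b->2: no, abbb/ba meet in 2. 3b->3: no, abbb/acabb meet in 3. 3b->4: ok.
bbc: 3c undefined. 3c->0: no, abbca/c meet in 0. 3c->1: no, abbca/ba meet in 2. 3c->2: no, abbca/c meet in 0. 3c->3: ok.
bca: 4a undefined. 4a->0: no, bbbaa/c meet in 0. 4a->1: no, ccbc/bcac meet in 4. 4a->2: no, bbbaa/c meet in 0. 4a->3: no, ccbc/bcab meet in 4. 4a->4: no, ccbc/bca meet in 4. Open state 5: 4a->5.
bcb: 4b undefined. 4b->0: no, bbcbba/c meet in 0. 4b->1: no, bbcbba/ba meet in 2. 4b->2: no, bbcbba/c meet in 0. 4b->3: ok.
bcc: 4c undefined. 4c->0: ok.
abba: 3a undefined. 3a->0: no, abbca/c meet in 0. 3a->1: no, ccbc/bbccac meet in 4. 3a->2: no, abbca/ba meet in 2. 3a->3: no, abbca/ccbbc meet in 3. 3a->4: ok.
bcab: 5b undefined. 5b->0: ok.
bcac: 5c undefined. 5c->0: ok.
bbbaa: 5a undefined. 5a->0: no, bbbaa/c meet in 0. 5a->1: no, bbbaa/b meet in 1. 5a->2: no, bbbaa/ba meet in 2. 5a->3: no, bbbaa/ccbbc meet in 3. 5a->4: ok.
All examples now run through 6 states with every (state, symbol) defined. Accept strings end in {4}, Reject strings end in {0,1,2,3,5}; accept={4}.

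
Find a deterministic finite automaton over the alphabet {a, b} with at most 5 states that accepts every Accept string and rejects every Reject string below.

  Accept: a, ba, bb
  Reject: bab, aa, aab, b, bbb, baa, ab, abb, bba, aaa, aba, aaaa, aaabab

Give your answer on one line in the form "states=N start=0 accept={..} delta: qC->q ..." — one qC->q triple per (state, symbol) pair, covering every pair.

states=4 start=0 accept={1} delta: 0a->1 0b->2 1a->3 1b->3 2a->1 2b->1 3a->3 3b->0

Grow the machine one transition at a time. Run the examples from 0; the earliest place one falls off (shortest prefix, ties alphabetical) gets sent to the lowest-numbered state that keeps every Accept/Reject pair distinguishable — a pair clashes when both reach the same state with identical unread suffix — and to a fresh state only if none does.
a: 0a undefined. 0a->0: no, a/aa meet in 0. Open state 1: 0a->1.
b: 0b undefined. 0b->0: no, a/bba meet in 1. 0b->1: no, a/b meet in 1. Open state 2: 0b->2.
aa: 1a undefined. 1a->0: no, a/aaa meet in 1. 1a->1: no, a/aa meet in 1. 1a->2: no, ba/aaa meet in 2 with "a" left. Open state 3: 1a->3.
ab: 1b undefined. 1b->0: no, a/aba meet in 1. 1b->1: no, a/ab meet in 1. 1b->2: no, ba/aba meet in 2 with "a" left. 1b->3: ok.
ba: 2a undefined. 2a->0: no, a/baa meet in 1. 2a->1: ok.
bb: 2b undefined. 2b->0: no, a/bba meet in 1. 2b->1: ok.
aaa: 3a undefined. 3a->0: no, a/aaaa meet in 1. 3a->1: no, a/aaa meet in 1. 3a->2: no, a/aaaa meet in 1. 3a->3: ok.
aab: 3b undefined. 3b->0: ok.
All examples now run through 4 states with every (state, symbol) defined. Accept strings end in {1}, Reject strings end in {0,2,3}; accept={1}.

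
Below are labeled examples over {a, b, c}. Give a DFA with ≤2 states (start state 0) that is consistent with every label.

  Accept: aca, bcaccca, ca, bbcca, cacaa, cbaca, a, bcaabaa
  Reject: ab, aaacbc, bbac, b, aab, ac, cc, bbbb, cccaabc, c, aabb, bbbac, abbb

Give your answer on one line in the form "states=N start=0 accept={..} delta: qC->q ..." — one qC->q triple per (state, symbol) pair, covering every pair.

State merging on the prefix tree: take the shortest (then alphabetical) example prefix whose next move is undefined and point that move at state 0, else 1, else 2, ...; a target is out if some Accept/Reject pair would then sit in one state with the same input left (inseparable). If every existing state is out, open a new one.
a: 0a undefined. 0a->0: ok.
b: 0b undefined. 0b->0: no, a/ab meet in 0. Open state 1: 0b->1.
c: 0c undefined. 0c->0: no, aca/ac meet in 0. 0c->1: ok.
bb: 1b undefined. 1b->0: no, a/bbbb meet in 0. 1b->1: ok.
bc: 1c undefined. 1c->0: no, a/aaacbc meet in 0. 1c->1: ok.
ca: 1a undefined. 1a->0: ok.
All examples now run through 2 states with every (state, symbol) defined. Accept strings end in {0}, Reject strings end in {1}; accept={0}.

states=2 start=0 accept={0} delta: 0a->0 0b->1 0c->1 1a->0 1b->1 1c->1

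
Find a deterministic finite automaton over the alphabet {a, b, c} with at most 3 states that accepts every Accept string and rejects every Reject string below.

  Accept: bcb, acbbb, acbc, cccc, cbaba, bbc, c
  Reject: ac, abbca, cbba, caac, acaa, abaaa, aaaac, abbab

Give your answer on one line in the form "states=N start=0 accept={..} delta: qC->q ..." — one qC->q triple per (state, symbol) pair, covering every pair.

Fold the examples into a partial DFA from state 0: repeatedly fix the first undefined (state, symbol) met by the shortest-then-alphabetical prefix, trying targets in increasing order and rejecting any under which an Accept and a Reject string meet in one state with the same remainder; add a state when all current targets are rejected. Accepting states are where Accept strings end.
a: 0a undefined. 0a->0: no, c/ac meet in 0 with "c" left. Open state 1: 0a->1.
b: 0b undefined. 0b->0: ok.
c: 0c undefined. 0c->0: ok.
aa: 1a undefined. 1a->0: no, bcb/caac meet in 0. 1a->1: ok.
ab: 1b undefined. 1b->0: no, bcb/abbab meet in 0. 1b->1: no, cbaba/cbba meet in 1. Open state 2: 1b->2.
ac: 1c undefined. 1c->0: no, bcb/ac meet in 0. 1c->1: ok.
aba: 2a undefined. 2a->0: ok.
abb: 2b undefined. 2b->0: ok.
acbc: 2c undefined. 2c->0: ok.
All examples now run through 3 states with every (state, symbol) defined. Accept strings end in {0}, Reject strings end in {1,2}; accept={0}.

states=3 start=0 accept={0} delta: 0a->1 0b->0 0c->0 1a->1 1b->2 1c->1 2a->0 2b->0 2c->0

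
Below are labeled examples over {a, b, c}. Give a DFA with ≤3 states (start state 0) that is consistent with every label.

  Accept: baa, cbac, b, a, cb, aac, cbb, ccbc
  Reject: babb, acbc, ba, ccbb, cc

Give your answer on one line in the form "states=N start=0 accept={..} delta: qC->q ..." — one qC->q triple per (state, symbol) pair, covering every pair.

states=3 start=0 accept={0,1} delta: 0a->0 0b->1 0c->1 1a->2 1b->1 1c->2 2a->0 2b->2 2c->0

State merging on the prefix tree: take the shortest (then alphabetical) example prefix whose next move is undefined and point that move at state 0, else 1, else 2, ...; a target is out if some Accept/Reject pair would then sit in one state with the same input left (inseparable). If every existing state is out, open a new one.
a: 0a undefined. 0a->0: ok.
b: 0b undefined. 0b->0: no, baa/babb meet in 0. Open state 1: 0b->1.
c: 0c undefined. 0c->0: no, a/cc meet in 0. 0c->1: ok.
ba: 1a undefined. 1a->0: no, baa/ba meet in 0. 1a->1: no, baa/ba meet in 1. Open state 2: 1a->2.
cb: 1b undefined. 1b->0: no, cbac/acbc meet in 1. 1b->1: ok.
cc: 1c undefined. 1c->0: no, b/ccbb meet in 1. 1c->1: no, b/acbc meet in 1. 1c->2: ok.
baa: 2a undefined. 2a->0: ok.
bab: 2b undefined. 2b->0: no, b/babb meet in 1. 2b->1: no, b/babb meet in 1. 2b->2: ok.
cbac: 2c undefined. 2c->0: ok.
All examples now run through 3 states with every (state, symbol) defined. Accept strings end in {0,1}, Reject strings end in {2}; accept={0,1}.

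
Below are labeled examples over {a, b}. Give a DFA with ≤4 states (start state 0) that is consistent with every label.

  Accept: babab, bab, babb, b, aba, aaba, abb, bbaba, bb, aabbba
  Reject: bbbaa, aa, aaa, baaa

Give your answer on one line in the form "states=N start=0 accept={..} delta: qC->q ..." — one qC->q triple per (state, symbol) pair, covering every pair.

states=3 start=0 accept={1,2} delta: 0a->0 0b->1 1a->2 1b->1 2a->0 2b->1

State merging on the prefix tree: take the shortest (then alphabetical) example prefix whose next move is undefined and point that move at state 0, else 1, else 2, ...; a target is out if some Accept/Reject pair would then sit in one state with the same input left (inseparable). If every existing state is out, open a new one.
a: 0a undefined. 0a->0: ok.
b: 0b undefined. 0b->0: no, babab/bbbaa meet in 0. Open state 1: 0b->1.
ba: 1a undefined. 1a->0: no, aba/aa meet in 0. 1a->1: no, b/baaa meet in 1. Open state 2: 1a->2.
bb: 1b undefined. 1b->0: no, abb/aa meet in 0. 1b->1: ok.
baa: 2a undefined. 2a->0: ok.
bab: 2b undefined. 2b->0: no, bab/bbbaa meet in 0. 2b->1: ok.
All examples now run through 3 states with every (state, symbol) defined. Accept strings end in {1,2}, Reject strings end in {0}; accept={1,2}.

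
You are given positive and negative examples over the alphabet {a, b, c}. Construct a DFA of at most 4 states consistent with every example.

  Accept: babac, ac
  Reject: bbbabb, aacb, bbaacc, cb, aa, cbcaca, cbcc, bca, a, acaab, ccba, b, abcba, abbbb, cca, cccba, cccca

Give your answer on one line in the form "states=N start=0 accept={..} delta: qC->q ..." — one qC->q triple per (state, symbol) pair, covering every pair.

states=2 start=0 accept={1} delta: 0a->0 0b->0 0c->1 1a->0 1b->0 1c->0

State merging on the prefix tree: take the shortest (then alphabetical) example prefix whose next move is undefined and point that move at state 0, else 1, else 2, ...; a target is out if some Accept/Reject pair would then sit in one state with the same input left (inseparable). If every existing state is out, open a new one.
a: 0a undefined. 0a->0: ok.
b: 0b undefined. 0b->0: ok.
c: 0c undefined. 0c->0: no, babac/bbbabb meet in 0. Open state 1: 0c->1.
cb: 1b undefined. 1b->0: ok.
cc: 1c undefined. 1c->0: ok.
aca: 1a undefined. 1a->0: ok.
All examples now run through 2 states with every (state, symbol) defined. Accept strings end in {1}, Reject strings end in {0}; accept={1}.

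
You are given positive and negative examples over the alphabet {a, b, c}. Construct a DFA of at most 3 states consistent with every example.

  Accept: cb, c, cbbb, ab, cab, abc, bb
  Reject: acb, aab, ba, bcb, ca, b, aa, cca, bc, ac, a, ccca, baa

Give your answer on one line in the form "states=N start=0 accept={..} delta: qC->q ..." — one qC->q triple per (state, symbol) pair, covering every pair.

Fold the examples into a partial DFA from state 0: repeatedly fix the first undefined (state, symbol) met by the shortest-then-alphabetical prefix, trying targets in increasing order and rejecting any under which an Accept and a Reject string meet in one state with the same remainder; add a state when all current targets are rejected. Accepting states are where Accept strings end.
a: 0a undefined. 0a->0: no, cb/acb meet in 0 with "cb" left. Open state 1: 0a->1.
b: 0b undefined. 0b->0: no, cb/bcb meet in 0 with "cb" left. 0b->1: ok.
c: 0c undefined. 0c->0: no, cb/ca meet in 1. 0c->1: no, c/b meet in 1. Open state 2: 0c->2.
aa: 1a undefined. 1a->0: ok.
ab: 1b undefined. 1b->0: no, ab/ba meet in 0. 1b->1: no, ab/aab meet in 1. 1b->2: ok.
ac: 1c undefined. 1c->0: ok.
ca: 2a undefined. 2a->0: no, cab/acb meet in 1. 2a->1: ok.
cb: 2b undefined. 2b->0: no, cb/ba meet in 0. 2b->1: no, cb/acb meet in 1. 2b->2: ok.
cc: 2c undefined. 2c->0: no, abc/ba meet in 0. 2c->1: no, abc/acb meet in 1. 2c->2: ok.
All examples now run through 3 states with every (state, symbol) defined. Accept strings end in {2}, Reject strings end in {0,1}; accept={2}.

states=3 start=0 accept={2} delta: 0a->1 0b->1 0c->2 1a->0 1b->2 1c->0 2a->1 2b->2 2c->2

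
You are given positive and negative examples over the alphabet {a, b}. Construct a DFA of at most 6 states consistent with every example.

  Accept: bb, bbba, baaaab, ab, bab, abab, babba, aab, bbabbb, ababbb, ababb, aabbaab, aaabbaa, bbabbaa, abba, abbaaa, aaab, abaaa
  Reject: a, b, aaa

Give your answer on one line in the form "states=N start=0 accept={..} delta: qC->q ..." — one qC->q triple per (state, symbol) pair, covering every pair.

Grow the machine one transition at a time. Run the examples from 0; the earliest place one falls off (shortest prefix, ties alphabetical) gets sent to the lowest-numbered state that keeps every Accept/Reject pair distinguishable — a pair clashes when both reach the same state with identical unread suffix — and to a fresh state only if none does.
a: 0a undefined. 0a->0: no, ab/b meet in 0 with "b" left. Open state 1: 0a->1.
b: 0b undefined. 0b->0: no, bb/b meet in 0. 0b->1: ok.
aa: 1a undefined. 1a->0: no, bab/a meet in 1. 1a->1: ok.
ab: 1b undefined. 1b->0: no, bbba/a meet in 1. 1b->1: no, bb/a meet in 1. Open state 2: 1b->2.
aba: 2a undefined. 2a->0: no, abab/a meet in 1. 2a->1: no, abaaa/a meet in 1. 2a->2: ok.
abb: 2b undefined. 2b->0: no, bbba/a meet in 1. 2b->1: no, bbba/a meet in 1. 2b->2: ok.
All examples now run through 3 states with every (state, symbol) defined. Accept strings end in {2}, Reject strings end in {1}; accept={2}.

states=3 start=0 accept={2} delta: 0a->1 0b->1 1a->1 1b->2 2a->2 2b->2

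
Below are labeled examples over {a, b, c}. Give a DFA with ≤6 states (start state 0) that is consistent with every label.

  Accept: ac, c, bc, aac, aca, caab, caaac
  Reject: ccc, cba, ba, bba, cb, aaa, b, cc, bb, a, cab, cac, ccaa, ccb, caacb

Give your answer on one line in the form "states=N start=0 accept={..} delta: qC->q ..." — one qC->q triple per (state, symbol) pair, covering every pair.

states=5 start=0 accept={1,2} delta: 0a->0 0b->0 0c->1 1a->2 1b->0 1c->3 2a->4 2b->0 2c->0 3a->0 3b->0 3c->0 4a->0 4b->1 4c->0

Fold the examples into a partial DFA from state 0: repeatedly fix the first undefined (state, symbol) met by the shortest-then-alphabetical prefix, trying targets in increasing order and rejecting any under which an Accept and a Reject string meet in one state with the same remainder; add a state when all current targets are rejected. Accepting states are where Accept strings end.
a: 0a undefined. 0a->0: ok.
b: 0b undefined. 0b->0: ok.
c: 0c undefined. 0c->0: no, ac/ccc meet in 0. Open state 1: 0c->1.
ca: 1a undefined. 1a->0: no, ac/cac meet in 1. 1a->1: no, caab/cb meet in 1 with "b" left. Open state 2: 1a->2.
cb: 1b undefined. 1b->0: ok.
cc: 1c undefined. 1c->0: no, ac/ccc meet in 1. 1c->1: no, ac/ccc meet in 1. 1c->2: no, aca/cc meet in 2. Open state 3: 1c->3.
caa: 2a undefined. 2a->0: no, caab/cba meet in 0. 2a->1: no, caab/cba meet in 0. 2a->2: no, caab/cab meet in 2 with "b" left. 2a->3: no, caab/ccb meet in 3 with "b" left. Open state 4: 2a->4.
cab: 2b undefined. 2b->0: ok.
cac: 2c undefined. 2c->0: ok.
cca: 3a undefined. 3a->0: ok.
ccb: 3b undefined. 3b->0: ok.
ccc: 3c undefined. 3c->0: ok.
caaa: 4a undefined. 4a->0: ok.
caab: 4b undefined. 4b->0: no, caab/ccc meet in 0. 4b->1: ok.
caac: 4c undefined. 4c->0: ok.
All examples now run through 5 states with every (state, symbol) defined. Accept strings end in {1,2}, Reject strings end in {0,3}; accept={1,2}.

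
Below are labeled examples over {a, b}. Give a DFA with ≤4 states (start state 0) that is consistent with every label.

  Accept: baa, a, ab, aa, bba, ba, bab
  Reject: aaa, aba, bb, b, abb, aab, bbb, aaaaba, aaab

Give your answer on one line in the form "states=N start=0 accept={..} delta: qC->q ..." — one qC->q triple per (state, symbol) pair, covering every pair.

states=3 start=0 accept={1,2} delta: 0a->1 0b->0 1a->2 1b->2 2a->0 2b->0

Fold the examples into a partial DFA from state 0: repeatedly fix the first undefined (state, symbol) met by the shortest-then-alphabetical prefix, trying targets in increasing order and rejecting any under which an Accept and a Reject string meet in one state with the same remainder; add a state when all current targets are rejected. Accepting states are where Accept strings end.
a: 0a undefined. 0a->0: no, a/aaa meet in 0. Open state 1: 0a->1.
b: 0b undefined. 0b->0: ok.
aa: 1a undefined. 1a->0: no, baa/bb meet in 0. 1a->1: no, baa/aaa meet in 1. Open state 2: 1a->2.
ab: 1b undefined. 1b->0: no, a/aba meet in 1. 1b->1: no, baa/aba meet in 2. 1b->2: ok.
aaa: 2a undefined. 2a->0: ok.
aab: 2b undefined. 2b->0: ok.
All examples now run through 3 states with every (state, symbol) defined. Accept strings end in {1,2}, Reject strings end in {0}; accept={1,2}.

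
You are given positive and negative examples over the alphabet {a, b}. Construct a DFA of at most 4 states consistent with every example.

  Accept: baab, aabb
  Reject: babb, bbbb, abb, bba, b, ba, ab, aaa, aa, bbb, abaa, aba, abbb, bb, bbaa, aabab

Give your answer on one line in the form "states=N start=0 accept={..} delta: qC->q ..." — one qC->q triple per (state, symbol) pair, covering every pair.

states=4 start=0 accept={3} delta: 0a->1 0b->0 1a->2 1b->0 2a->0 2b->3 3a->0 3b->3

Grow the machine one transition at a time. Run the examples from 0; the earliest place one falls off (shortest prefix, ties alphabetical) gets sent to the lowest-numbered state that keeps every Accept/Reject pair distinguishable — a pair clashes when both reach the same state with identical unread suffix — and to a fresh state only if none does.
a: 0a undefined. 0a->0: no, aabb/abb meet in 0 with "bb" left. Open state 1: 0a->1.
b: 0b undefined. 0b->0: ok.
aa: 1a undefined. 1a->0: no, baab/bbbb meet in 0. 1a->1: no, baab/ab meet in 1 with "b" left. Open state 2: 1a->2.
ab: 1b undefined. 1b->0: ok.
aaa: 2a undefined. 2a->0: ok.
aab: 2b undefined. 2b->0: no, baab/babb meet in 0. 2b->1: no, baab/bba meet in 1. 2b->2: no, baab/aa meet in 2. Open state 3: 2b->3.
aaba: 3a undefined. 3a->0: ok.
aabb: 3b undefined. 3b->0: no, aabb/babb meet in 0. 3b->1: no, aabb/bba meet in 1. 3b->2: no, aabb/aa meet in 2. 3b->3: ok.
All examples now run through 4 states with every (state, symbol) defined. Accept strings end in {3}, Reject strings end in {0,1,2}; accept={3}.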